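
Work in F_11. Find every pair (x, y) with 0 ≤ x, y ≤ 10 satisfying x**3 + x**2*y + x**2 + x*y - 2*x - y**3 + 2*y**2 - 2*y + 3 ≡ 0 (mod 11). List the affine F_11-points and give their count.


Affine F_11-points: {(1, 7), (2, 0), (2, 5), (2, 8), (3, 0), (3, 1), (4, 7), (4, 8), (4, 9), (5, 0), (7, 6), (7, 8), (7, 10), (9, 7)}; count = 14.

For each of the 121 pairs (x, y) ∈ F_11², evaluate f(x, y) mod 11. Record the zeros.
  x = 0: [0↦3, 1↦2, 2↦10, 3↦10, 4↦7, 5↦6, 6↦1, 7↦8, 8↦10, 9↦1, 10↦8]  zeros at y ∈ ∅
  x = 1: [0↦3, 1↦4, 2↦3, 3↦5, 4↦4, 5↦5, 6↦2, 7↦0, 8↦4, 9↦8, 10↦6]  zeros at y ∈ {7}
  x = 2: [0↦0, 1↦5, 2↦8, 3↦3, 4↦6, 5↦0, 6↦1, 7↦3, 8↦0, 9↦8, 10↦10]  zeros at y ∈ {0, 5, 8}
  x = 3: [0↦0, 1↦0, 2↦9, 3↦10, 4↦8, 5↦8, 6↦4, 7↦1, 8↦4, 9↦7, 10↦4]  zeros at y ∈ {0, 1}
  x = 4: [0↦9, 1↦6, 2↦1, 3↦10, 4↦5, 5↦2, 6↦6, 7↦0, 8↦0, 9↦0, 10↦5]  zeros at y ∈ {7, 8, 9}
  x = 5: [0↦0, 1↦7, 2↦1, 3↦9, 4↦3, 5↦10, 6↦2, 7↦6, 8↦5, 9↦4, 10↦8]  zeros at y ∈ {0}
  x = 6: [0↦1, 1↦9, 2↦4, 3↦2, 4↦8, 5↦5, 6↦9, 7↦3, 8↦3, 9↦3, 10↦8]  zeros at y ∈ ∅
  x = 7: [0↦7, 1↦7, 2↦5, 3↦6, 4↦4, 5↦4, 6↦0, 7↦8, 8↦0, 9↦3, 10↦0]  zeros at y ∈ {6, 8, 10}
  x = 8: [0↦2, 1↦7, 2↦10, 3↦5, 4↦8, 5↦2, 6↦3, 7↦5, 8↦2, 9↦10, 10↦1]  zeros at y ∈ ∅
  x = 9: [0↦3, 1↦4, 2↦3, 3↦5, 4↦4, 5↦5, 6↦2, 7↦0, 8↦4, 9↦8, 10↦6]  zeros at y ∈ {7}
  x = 10: [0↦5, 1↦4, 2↦1, 3↦1, 4↦9, 5↦8, 6↦3, 7↦10, 8↦1, 9↦3, 10↦10]  zeros at y ∈ ∅
Collecting zeros: affine points = {(1, 7), (2, 0), (2, 5), (2, 8), (3, 0), (3, 1), (4, 7), (4, 8), (4, 9), (5, 0), (7, 6), (7, 8), (7, 10), (9, 7)}.
Total count |C(F_11)_aff| = 14.


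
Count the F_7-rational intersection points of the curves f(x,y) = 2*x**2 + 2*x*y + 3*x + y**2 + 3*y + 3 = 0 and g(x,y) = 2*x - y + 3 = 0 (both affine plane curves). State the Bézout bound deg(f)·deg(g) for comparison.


Common zeros: {(0, 3), (5, 6)}; count = 2; Bézout bound = 2.

deg(f) = 2, deg(g) = 1, so Bézout bound = 2.
Scan x ∈ F_7. For each x, list the y ∈ F_7 with f(x, y) ≡ 0 and those with g(x, y) ≡ 0 (mod 7); the common zeros in that column are the intersection.
  x = 0: f ≡ 0 at y ∈ {1, 3}; g ≡ 0 at y ∈ {3}; common: {3}.
  x = 1: f ≡ 0 at y ∈ {1}; g ≡ 0 at y ∈ {5}; common: ∅.
  x = 2: f ≡ 0 at y ∈ {2, 5}; g ≡ 0 at y ∈ {0}; common: ∅.
  x = 3: f ≡ 0 at y ∈ ∅; g ≡ 0 at y ∈ {2}; common: ∅.
  x = 4: f ≡ 0 at y ∈ ∅; g ≡ 0 at y ∈ {4}; common: ∅.
  x = 5: f ≡ 0 at y ∈ {2, 6}; g ≡ 0 at y ∈ {6}; common: {6}.
  x = 6: f ≡ 0 at y ∈ {3}; g ≡ 0 at y ∈ {1}; common: ∅.
Collecting: common zeros = {(0, 3), (5, 6)}, so the count is 2.
Comparison with the Bézout bound: 2 ≤ 2 = deg(f)·deg(g), as expected for curves with no common component (the bound is attained).


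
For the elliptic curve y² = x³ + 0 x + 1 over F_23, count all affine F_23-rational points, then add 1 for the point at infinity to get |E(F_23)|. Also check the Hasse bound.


Affine points = {(0, 1), (0, 22), (1, 5), (1, 18), (2, 3), (2, 20), (10, 9), (10, 14), (12, 2), (12, 21), (13, 6), (13, 17), (14, 10), (14, 13), (15, 8), (15, 15), (16, 7), (16, 16), (19, 11), (19, 12), (21, 4), (21, 19), (22, 0)}; affine count = 23; |E(F_23)| = 24.

Discriminant check: Δ ∝ 4a³ + 27b² = 4·0³ + 27·1² = 4·0 + 27·1 ≡ 4 (mod 23). Nonzero ⇒ E is nonsingular.
For each x ∈ F_23, compute rhs = x³ + 0·x + 1 mod 23, then count y ∈ F_23 with y² ≡ rhs.
  x = 0: rhs = 1, matching y values: 1, 22 (2 points).
  x = 1: rhs = 2, matching y values: 5, 18 (2 points).
  x = 2: rhs = 9, matching y values: 3, 20 (2 points).
  x = 3: rhs = 5, matching y values: none (0 points).
  x = 4: rhs = 19, matching y values: none (0 points).
  x = 5: rhs = 11, matching y values: none (0 points).
  x = 6: rhs = 10, matching y values: none (0 points).
  x = 7: rhs = 22, matching y values: none (0 points).
  x = 8: rhs = 7, matching y values: none (0 points).
  x = 9: rhs = 17, matching y values: none (0 points).
  x = 10: rhs = 12, matching y values: 9, 14 (2 points).
  x = 11: rhs = 21, matching y values: none (0 points).
  x = 12: rhs = 4, matching y values: 2, 21 (2 points).
  x = 13: rhs = 13, matching y values: 6, 17 (2 points).
  x = 14: rhs = 8, matching y values: 10, 13 (2 points).
  x = 15: rhs = 18, matching y values: 8, 15 (2 points).
  x = 16: rhs = 3, matching y values: 7, 16 (2 points).
  x = 17: rhs = 15, matching y values: none (0 points).
  x = 18: rhs = 14, matching y values: none (0 points).
  x = 19: rhs = 6, matching y values: 11, 12 (2 points).
  x = 20: rhs = 20, matching y values: none (0 points).
  x = 21: rhs = 16, matching y values: 4, 19 (2 points).
  x = 22: rhs = 0, matching y values: 0 (1 points).
Total affine count: 23.
Full point count |E(F_23)| = 23 + 1 = 24.
Hasse bound: |24 − (23+1)| = |0| = 0 ≤ 2√23 ≈ 9.5917 ✓.


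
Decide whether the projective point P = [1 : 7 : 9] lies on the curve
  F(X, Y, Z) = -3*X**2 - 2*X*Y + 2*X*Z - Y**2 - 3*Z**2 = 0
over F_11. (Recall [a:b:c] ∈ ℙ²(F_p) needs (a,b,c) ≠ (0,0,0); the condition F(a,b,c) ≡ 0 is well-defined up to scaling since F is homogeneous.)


F(1,7,9) ≡ 6 (mod 11); P is NOT on the curve.

Evaluate F(1, 7, 9) term-by-term (mod 11).
  -3*X**2 ↦ -3·1·1·1 = -3
  -2*X*Y ↦ -2·1·7·1 = -14
  2*X*Z ↦ 2·1·1·9 = 18
  -Y**2 ↦ -1·1·49·1 = -49
  -3*Z**2 ↦ -3·1·1·81 = -243
Sum: F(1, 7, 9) = (-3) + (-14) + (18) + (-49) + (-243) = -291.
Reducing mod 11: -291 ≡ 6 (mod 11).
Since F(a, b, c) ≡ 6 ≠ 0 (mod 11), P does NOT lie on the curve.


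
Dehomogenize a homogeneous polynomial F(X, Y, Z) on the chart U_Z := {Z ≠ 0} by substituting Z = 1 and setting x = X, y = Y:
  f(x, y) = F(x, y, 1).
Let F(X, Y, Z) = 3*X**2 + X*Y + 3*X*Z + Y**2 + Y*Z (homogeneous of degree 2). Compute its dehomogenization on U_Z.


f(x, y) = 3*x**2 + x*y + 3*x + y**2 + y

On U_Z we set Z = 1. Each monomial c·X^i·Y^j·Z^k in F becomes c·x^i·y^j·1^k = c·x^i·y^j.
Substituting Z = 1: F(X, Y, 1) = 3*x**2 + x*y + 3*x + y**2 + y.
Note: deg(f) ≤ deg(F) = 2; strict inequality happens when F is divisible by Z (lost terms).


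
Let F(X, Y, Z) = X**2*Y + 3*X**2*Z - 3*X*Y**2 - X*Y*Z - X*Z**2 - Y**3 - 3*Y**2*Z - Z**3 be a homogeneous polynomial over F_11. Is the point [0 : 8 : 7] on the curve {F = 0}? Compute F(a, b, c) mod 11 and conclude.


F(0,8,7) ≡ 1 (mod 11); P is NOT on the curve.

Evaluate F(0, 8, 7) term-by-term (mod 11).
  X**2*Y ↦ 1·0·8·1 = 0
  3*X**2*Z ↦ 3·0·1·7 = 0
  -3*X*Y**2 ↦ -3·0·64·1 = 0
  -X*Y*Z ↦ -1·0·8·7 = 0
  -X*Z**2 ↦ -1·0·1·49 = 0
  -Y**3 ↦ -1·1·512·1 = -512
  -3*Y**2*Z ↦ -3·1·64·7 = -1344
  -Z**3 ↦ -1·1·1·343 = -343
Sum: F(0, 8, 7) = (0) + (0) + (0) + (0) + (0) + (-512) + (-1344) + (-343) = -2199.
Reducing mod 11: -2199 ≡ 1 (mod 11).
Since F(a, b, c) ≡ 1 ≠ 0 (mod 11), P does NOT lie on the curve.


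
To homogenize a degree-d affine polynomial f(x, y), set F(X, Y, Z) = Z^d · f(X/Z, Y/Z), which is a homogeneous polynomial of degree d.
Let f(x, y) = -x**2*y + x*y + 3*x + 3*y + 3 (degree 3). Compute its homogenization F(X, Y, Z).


F(X, Y, Z) = -X**2*Y + X*Y*Z + 3*X*Z**2 + 3*Y*Z**2 + 3*Z**3

deg(f) = 3.
Substitute x = X/Z, y = Y/Z into f, then multiply by Z^3.
  monomial -1·x^2·y^1 ↦ -1·X^2·Y^1·Z^0.
  monomial 1·x^1·y^1 ↦ 1·X^1·Y^1·Z^1.
  monomial 3·x^1·y^0 ↦ 3·X^1·Y^0·Z^2.
  monomial 3·x^0·y^1 ↦ 3·X^0·Y^1·Z^2.
  monomial 3·x^0·y^0 ↦ 3·X^0·Y^0·Z^3.
Collecting: F(X, Y, Z) = -X**2*Y + X*Y*Z + 3*X*Z**2 + 3*Y*Z**2 + 3*Z**3.


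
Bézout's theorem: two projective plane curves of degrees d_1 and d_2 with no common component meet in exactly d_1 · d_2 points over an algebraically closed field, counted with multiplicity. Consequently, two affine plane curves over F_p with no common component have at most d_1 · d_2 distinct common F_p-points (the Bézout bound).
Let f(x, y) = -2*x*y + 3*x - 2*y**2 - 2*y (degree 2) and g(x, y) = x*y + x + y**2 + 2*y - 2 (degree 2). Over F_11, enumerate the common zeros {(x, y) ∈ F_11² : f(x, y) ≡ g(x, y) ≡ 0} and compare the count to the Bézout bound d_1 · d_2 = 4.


Common zeros: ∅; count = 0; Bézout bound = 4.

deg(f) = 2, deg(g) = 2, so Bézout bound = 4.
Scan x ∈ F_11. For each x, list the y ∈ F_11 with f(x, y) ≡ 0 and those with g(x, y) ≡ 0 (mod 11); the common zeros in that column are the intersection.
  x = 0: f ≡ 0 at y ∈ {0, 10}; g ≡ 0 at y ∈ {4, 5}; common: ∅.
  x = 1: f ≡ 0 at y ∈ ∅; g ≡ 0 at y ∈ ∅; common: ∅.
  x = 2: f ≡ 0 at y ∈ ∅; g ≡ 0 at y ∈ {0, 7}; common: ∅.
  x = 3: f ≡ 0 at y ∈ {3, 4}; g ≡ 0 at y ∈ ∅; common: ∅.
  x = 4: f ≡ 0 at y ∈ {1, 5}; g ≡ 0 at y ∈ ∅; common: ∅.
  x = 5: f ≡ 0 at y ∈ {8}; g ≡ 0 at y ∈ {1, 3}; common: ∅.
  x = 6: f ≡ 0 at y ∈ ∅; g ≡ 0 at y ∈ {6, 8}; common: ∅.
  x = 7: f ≡ 0 at y ∈ ∅; g ≡ 0 at y ∈ ∅; common: ∅.
  x = 8: f ≡ 0 at y ∈ ∅; g ≡ 0 at y ∈ ∅; common: ∅.
  x = 9: f ≡ 0 at y ∈ {6}; g ≡ 0 at y ∈ {2, 9}; common: ∅.
  x = 10: f ≡ 0 at y ∈ {2, 9}; g ≡ 0 at y ∈ ∅; common: ∅.
Collecting: common zeros = ∅, so the count is 0.
Comparison with the Bézout bound: 0 ≤ 4 = deg(f)·deg(g), as expected for curves with no common component (the affine F_11-count falls short of the bound because intersections may lie at infinity, over extension fields, or carry multiplicity).


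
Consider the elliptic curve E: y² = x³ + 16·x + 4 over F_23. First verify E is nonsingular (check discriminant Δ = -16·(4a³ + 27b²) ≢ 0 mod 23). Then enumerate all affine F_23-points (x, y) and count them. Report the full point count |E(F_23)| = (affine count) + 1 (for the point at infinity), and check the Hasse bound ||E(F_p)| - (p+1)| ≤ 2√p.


Affine points = {(0, 2), (0, 21), (5, 5), (5, 18), (8, 0), (9, 7), (9, 16), (11, 4), (11, 19), (15, 10), (15, 13), (16, 3), (16, 20), (18, 11), (18, 12)}; affine count = 15; |E(F_23)| = 16.

Discriminant check: Δ ∝ 4a³ + 27b² = 4·16³ + 27·4² = 4·4096 + 27·16 ≡ 3 (mod 23). Nonzero ⇒ E is nonsingular.
For each x ∈ F_23, compute rhs = x³ + 16·x + 4 mod 23, then count y ∈ F_23 with y² ≡ rhs.
  x = 0: rhs = 4, matching y values: 2, 21 (2 points).
  x = 1: rhs = 21, matching y values: none (0 points).
  x = 2: rhs = 21, matching y values: none (0 points).
  x = 3: rhs = 10, matching y values: none (0 points).
  x = 4: rhs = 17, matching y values: none (0 points).
  x = 5: rhs = 2, matching y values: 5, 18 (2 points).
  x = 6: rhs = 17, matching y values: none (0 points).
  x = 7: rhs = 22, matching y values: none (0 points).
  x = 8: rhs = 0, matching y values: 0 (1 points).
  x = 9: rhs = 3, matching y values: 7, 16 (2 points).
  x = 10: rhs = 14, matching y values: none (0 points).
  x = 11: rhs = 16, matching y values: 4, 19 (2 points).
  x = 12: rhs = 15, matching y values: none (0 points).
  x = 13: rhs = 17, matching y values: none (0 points).
  x = 14: rhs = 5, matching y values: none (0 points).
  x = 15: rhs = 8, matching y values: 10, 13 (2 points).
  x = 16: rhs = 9, matching y values: 3, 20 (2 points).
  x = 17: rhs = 14, matching y values: none (0 points).
  x = 18: rhs = 6, matching y values: 11, 12 (2 points).
  x = 19: rhs = 14, matching y values: none (0 points).
  x = 20: rhs = 21, matching y values: none (0 points).
  x = 21: rhs = 10, matching y values: none (0 points).
  x = 22: rhs = 10, matching y values: none (0 points).
Total affine count: 15.
Full point count |E(F_23)| = 15 + 1 = 16.
Hasse bound: |16 − (23+1)| = |-8| = 8 ≤ 2√23 ≈ 9.5917 ✓.


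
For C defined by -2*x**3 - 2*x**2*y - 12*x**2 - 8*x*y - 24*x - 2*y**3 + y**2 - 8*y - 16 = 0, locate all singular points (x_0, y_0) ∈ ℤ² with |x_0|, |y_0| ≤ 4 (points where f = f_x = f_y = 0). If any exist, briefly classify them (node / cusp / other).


Singular points: {(-2, 0)}; classification: cusp.

Compute partial derivatives:
  f_x = -6*x**2 - 4*x*y - 24*x - 8*y - 24.
  f_y = -2*x**2 - 8*x - 6*y**2 + 2*y - 8.
Scan x_0 ∈ {−4, ..., 4}. For each x_0, f_y(x_0, y) is a polynomial in y; find its integer roots y ∈ {−4, ..., 4}, then test f_x and f at those candidates.
  x = -4: f_y(-4, y) = -6*y**2 + 2*y - 8; no integer root y with |y| ≤ 4.
  x = -3: f_y(-3, y) = -6*y**2 + 2*y - 2; no integer root y with |y| ≤ 4.
  x = -2: f_y(-2, y) = -6*y**2 + 2*y; vanishes at y ∈ {0}. (-2, 0): f_x = 0, f = 0 — SINGULAR.
  x = -1: f_y(-1, y) = -6*y**2 + 2*y - 2; no integer root y with |y| ≤ 4.
  x = 0: f_y(0, y) = -6*y**2 + 2*y - 8; no integer root y with |y| ≤ 4.
  x = 1: f_y(1, y) = -6*y**2 + 2*y - 18; no integer root y with |y| ≤ 4.
  x = 2: f_y(2, y) = -6*y**2 + 2*y - 32; no integer root y with |y| ≤ 4.
  x = 3: f_y(3, y) = -6*y**2 + 2*y - 50; no integer root y with |y| ≤ 4.
  x = 4: f_y(4, y) = -6*y**2 + 2*y - 72; no integer root y with |y| ≤ 4.
Only singular point on the grid: (-2, 0).
Classify: substitute x = -2 + u, y = 0 + v and expand: f = -2*u**3 - 2*u**2*v - 2*v**3 + v**2.
No constant or linear terms (consistent with a singular point). Quadratic part: v**2. Cubic part: -2*u**3 - 2*u**2*v - 2*v**3.
The quadratic part v**2 is a perfect square, so there is a single (double) tangent line v = 0, i.e. y = 0. Restricting the cubic part to that line (v = 0) leaves -2*u**3 ≠ 0, so f is not divisible by v and the branch is v² ≈ 2*u**3 to lowest order — this is a cusp.
Classification: cusp.


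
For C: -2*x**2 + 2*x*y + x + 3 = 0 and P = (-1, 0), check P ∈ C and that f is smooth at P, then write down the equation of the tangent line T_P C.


Tangent line at P: 5*x - 2*y + 5 = 0.

Step 1: f(-1, 0) = 0, so P lies on C.
Step 2: partial derivatives
  f_x(x, y) = -4*x + 2*y + 1, f_y(x, y) = 2*x.
  f_x(P) = 5, f_y(P) = -2 (gradient nonzero, so P is smooth).
Step 3: tangent line at P: 5·(x − -1) + -2·(y − 0) = 0.
Expanding: 5*x - 2*y + 5 = 0.


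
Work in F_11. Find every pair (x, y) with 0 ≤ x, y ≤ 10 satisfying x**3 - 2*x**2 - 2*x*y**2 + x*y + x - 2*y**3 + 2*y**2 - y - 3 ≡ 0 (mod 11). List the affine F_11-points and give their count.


Affine F_11-points: {(1, 5), (4, 0), (4, 3), (4, 5), (5, 0), (6, 4), (8, 5), (10, 2)}; count = 8.

For each of the 121 pairs (x, y) ∈ F_11², evaluate f(x, y) mod 11. Record the zeros.
  x = 0: [0↦8, 1↦7, 2↦9, 3↦2, 4↦7, 5↦1, 6↦5, 7↦7, 8↦6, 9↦1, 10↦2]  zeros at y ∈ ∅
  x = 1: [0↦8, 1↦6, 2↦3, 3↦9, 4↦1, 5↦0, 6↦5, 7↦4, 8↦7, 9↦2, 10↦10]  zeros at y ∈ {5}
  x = 2: [0↦10, 1↦7, 2↦10, 3↦7, 4↦8, 5↦1, 6↦7, 7↦3, 8↦10, 9↦5, 10↦9]  zeros at y ∈ ∅
  x = 3: [0↦9, 1↦5, 2↦3, 3↦2, 4↦1, 5↦10, 6↦6, 7↦10, 8↦10, 9↦5, 10↦5]  zeros at y ∈ ∅
  x = 4: [0↦0, 1↦6, 2↦10, 3↦0, 4↦8, 5↦0, 6↦8, 7↦9, 8↦2, 9↦8, 10↦4]  zeros at y ∈ {0, 3, 5}
  x = 5: [0↦0, 1↦5, 2↦4, 3↦7, 4↦2, 5↦10, 6↦8, 7↦6, 8↦3, 9↦9, 10↦1]  zeros at y ∈ {0}
  x = 6: [0↦4, 1↦8, 2↦2, 3↦7, 4↦0, 5↦2, 6↦1, 7↦7, 8↦8, 9↦3, 10↦2]  zeros at y ∈ {4}
  x = 7: [0↦7, 1↦10, 2↦10, 3↦6, 4↦8, 5↦4, 6↦4, 7↦7, 8↦1, 9↦7, 10↦2]  zeros at y ∈ ∅
  x = 8: [0↦4, 1↦6, 2↦1, 3↦10, 4↦10, 5↦0, 6↦1, 7↦1, 8↦10, 9↦5, 10↦7]  zeros at y ∈ {5}
  x = 9: [0↦1, 1↦2, 2↦3, 3↦3, 4↦1, 5↦7, 6↦9, 7↦6, 8↦8, 9↦3, 10↦1]  zeros at y ∈ ∅
  x = 10: [0↦4, 1↦4, 2↦0, 3↦2, 4↦9, 5↦9, 6↦1, 7↦6, 8↦1, 9↦7, 10↦1]  zeros at y ∈ {2}
Collecting zeros: affine points = {(1, 5), (4, 0), (4, 3), (4, 5), (5, 0), (6, 4), (8, 5), (10, 2)}.
Total count |C(F_11)_aff| = 8.


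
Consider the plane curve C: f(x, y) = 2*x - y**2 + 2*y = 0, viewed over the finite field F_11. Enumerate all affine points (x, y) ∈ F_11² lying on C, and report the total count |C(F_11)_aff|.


Affine F_11-points: {(0, 0), (0, 2), (1, 6), (1, 7), (2, 5), (2, 8), (4, 4), (4, 9), (5, 1), (7, 3), (7, 10)}; count = 11.

For each of the 121 pairs (x, y) ∈ F_11², evaluate f(x, y) mod 11. Record the zeros.
  x = 0: [0↦0, 1↦1, 2↦0, 3↦8, 4↦3, 5↦7, 6↦9, 7↦9, 8↦7, 9↦3, 10↦8]  zeros at y ∈ {0, 2}
  x = 1: [0↦2, 1↦3, 2↦2, 3↦10, 4↦5, 5↦9, 6↦0, 7↦0, 8↦9, 9↦5, 10↦10]  zeros at y ∈ {6, 7}
  x = 2: [0↦4, 1↦5, 2↦4, 3↦1, 4↦7, 5↦0, 6↦2, 7↦2, 8↦0, 9↦7, 10↦1]  zeros at y ∈ {5, 8}
  x = 3: [0↦6, 1↦7, 2↦6, 3↦3, 4↦9, 5↦2, 6↦4, 7↦4, 8↦2, 9↦9, 10↦3]  zeros at y ∈ ∅
  x = 4: [0↦8, 1↦9, 2↦8, 3↦5, 4↦0, 5↦4, 6↦6, 7↦6, 8↦4, 9↦0, 10↦5]  zeros at y ∈ {4, 9}
  x = 5: [0↦10, 1↦0, 2↦10, 3↦7, 4↦2, 5↦6, 6↦8, 7↦8, 8↦6, 9↦2, 10↦7]  zeros at y ∈ {1}
  x = 6: [0↦1, 1↦2, 2↦1, 3↦9, 4↦4, 5↦8, 6↦10, 7↦10, 8↦8, 9↦4, 10↦9]  zeros at y ∈ ∅
  x = 7: [0↦3, 1↦4, 2↦3, 3↦0, 4↦6, 5↦10, 6↦1, 7↦1, 8↦10, 9↦6, 10↦0]  zeros at y ∈ {3, 10}
  x = 8: [0↦5, 1↦6, 2↦5, 3↦2, 4↦8, 5↦1, 6↦3, 7↦3, 8↦1, 9↦8, 10↦2]  zeros at y ∈ ∅
  x = 9: [0↦7, 1↦8, 2↦7, 3↦4, 4↦10, 5↦3, 6↦5, 7↦5, 8↦3, 9↦10, 10↦4]  zeros at y ∈ ∅
  x = 10: [0↦9, 1↦10, 2↦9, 3↦6, 4↦1, 5↦5, 6↦7, 7↦7, 8↦5, 9↦1, 10↦6]  zeros at y ∈ ∅
Collecting zeros: affine points = {(0, 0), (0, 2), (1, 6), (1, 7), (2, 5), (2, 8), (4, 4), (4, 9), (5, 1), (7, 3), (7, 10)}.
Total count |C(F_11)_aff| = 11.


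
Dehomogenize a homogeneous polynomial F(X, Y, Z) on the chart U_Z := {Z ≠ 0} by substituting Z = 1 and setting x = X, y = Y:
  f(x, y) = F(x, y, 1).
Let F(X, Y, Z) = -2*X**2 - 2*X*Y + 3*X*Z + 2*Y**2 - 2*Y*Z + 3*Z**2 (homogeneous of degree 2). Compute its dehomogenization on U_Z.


f(x, y) = -2*x**2 - 2*x*y + 3*x + 2*y**2 - 2*y + 3

On U_Z we set Z = 1. Each monomial c·X^i·Y^j·Z^k in F becomes c·x^i·y^j·1^k = c·x^i·y^j.
Substituting Z = 1: F(X, Y, 1) = -2*x**2 - 2*x*y + 3*x + 2*y**2 - 2*y + 3.
Note: deg(f) ≤ deg(F) = 2; strict inequality happens when F is divisible by Z (lost terms).


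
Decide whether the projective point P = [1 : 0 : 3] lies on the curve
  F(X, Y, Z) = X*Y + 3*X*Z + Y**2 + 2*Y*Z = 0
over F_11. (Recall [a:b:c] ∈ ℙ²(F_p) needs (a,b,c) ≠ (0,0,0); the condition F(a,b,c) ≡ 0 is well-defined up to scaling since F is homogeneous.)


F(1,0,3) ≡ 9 (mod 11); P is NOT on the curve.

Evaluate F(1, 0, 3) term-by-term (mod 11).
  X*Y ↦ 1·1·0·1 = 0
  3*X*Z ↦ 3·1·1·3 = 9
  Y**2 ↦ 1·1·0·1 = 0
  2*Y*Z ↦ 2·1·0·3 = 0
Sum: F(1, 0, 3) = (0) + (9) + (0) + (0) = 9.
Reducing mod 11: 9 ≡ 9 (mod 11).
Since F(a, b, c) ≡ 9 ≠ 0 (mod 11), P does NOT lie on the curve.


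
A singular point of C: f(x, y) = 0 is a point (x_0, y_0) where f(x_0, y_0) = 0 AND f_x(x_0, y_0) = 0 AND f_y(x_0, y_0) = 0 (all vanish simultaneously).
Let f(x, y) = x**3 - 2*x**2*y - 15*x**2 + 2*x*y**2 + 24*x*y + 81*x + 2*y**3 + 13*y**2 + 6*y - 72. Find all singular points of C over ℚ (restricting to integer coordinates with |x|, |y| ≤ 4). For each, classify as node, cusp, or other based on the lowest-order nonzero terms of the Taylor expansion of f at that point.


Singular points: {(3, -3)}; classification: cusp.

Compute partial derivatives:
  f_x = 3*x**2 - 4*x*y - 30*x + 2*y**2 + 24*y + 81.
  f_y = -2*x**2 + 4*x*y + 24*x + 6*y**2 + 26*y + 6.
Scan x_0 ∈ {−4, ..., 4}. For each x_0, f_y(x_0, y) is a polynomial in y; find its integer roots y ∈ {−4, ..., 4}, then test f_x and f at those candidates.
  x = -4: f_y(-4, y) = 6*y**2 + 10*y - 122; no integer root y with |y| ≤ 4.
  x = -3: f_y(-3, y) = 6*y**2 + 14*y - 84; no integer root y with |y| ≤ 4.
  x = -2: f_y(-2, y) = 6*y**2 + 18*y - 50; no integer root y with |y| ≤ 4.
  x = -1: f_y(-1, y) = 6*y**2 + 22*y - 20; no integer root y with |y| ≤ 4.
  x = 0: f_y(0, y) = 6*y**2 + 26*y + 6; no integer root y with |y| ≤ 4.
  x = 1: f_y(1, y) = 6*y**2 + 30*y + 28; no integer root y with |y| ≤ 4.
  x = 2: f_y(2, y) = 6*y**2 + 34*y + 46; no integer root y with |y| ≤ 4.
  x = 3: f_y(3, y) = 6*y**2 + 38*y + 60; vanishes at y ∈ {-3}. (3, -3): f_x = 0, f = 0 — SINGULAR.
  x = 4: f_y(4, y) = 6*y**2 + 42*y + 70; no integer root y with |y| ≤ 4.
Only singular point on the grid: (3, -3).
Classify: substitute x = 3 + u, y = -3 + v and expand: f = u**3 - 2*u**2*v + 2*u*v**2 + 2*v**3 + v**2.
No constant or linear terms (consistent with a singular point). Quadratic part: v**2. Cubic part: u**3 - 2*u**2*v + 2*u*v**2 + 2*v**3.
The quadratic part v**2 is a perfect square, so there is a single (double) tangent line v = 0, i.e. y = -3. Restricting the cubic part to that line (v = 0) leaves u**3 ≠ 0, so f is not divisible by v and the branch is v² ≈ -u**3 to lowest order — this is a cusp.
Classification: cusp.


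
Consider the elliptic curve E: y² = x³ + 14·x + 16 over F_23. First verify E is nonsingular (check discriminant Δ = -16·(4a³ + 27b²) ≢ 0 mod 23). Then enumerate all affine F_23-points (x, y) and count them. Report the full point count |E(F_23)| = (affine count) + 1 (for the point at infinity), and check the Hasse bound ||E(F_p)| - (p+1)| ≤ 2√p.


Affine points = {(0, 4), (0, 19), (1, 10), (1, 13), (2, 11), (2, 12), (3, 4), (3, 19), (5, 2), (5, 21), (10, 11), (10, 12), (11, 11), (11, 12), (12, 7), (12, 16), (13, 7), (13, 16), (14, 9), (14, 14), (15, 6), (15, 17), (16, 9), (16, 14), (20, 4), (20, 19), (21, 7), (21, 16), (22, 1), (22, 22)}; affine count = 30; |E(F_23)| = 31.

Discriminant check: Δ ∝ 4a³ + 27b² = 4·14³ + 27·16² = 4·2744 + 27·256 ≡ 17 (mod 23). Nonzero ⇒ E is nonsingular.
For each x ∈ F_23, compute rhs = x³ + 14·x + 16 mod 23, then count y ∈ F_23 with y² ≡ rhs.
  x = 0: rhs = 16, matching y values: 4, 19 (2 points).
  x = 1: rhs = 8, matching y values: 10, 13 (2 points).
  x = 2: rhs = 6, matching y values: 11, 12 (2 points).
  x = 3: rhs = 16, matching y values: 4, 19 (2 points).
  x = 4: rhs = 21, matching y values: none (0 points).
  x = 5: rhs = 4, matching y values: 2, 21 (2 points).
  x = 6: rhs = 17, matching y values: none (0 points).
  x = 7: rhs = 20, matching y values: none (0 points).
  x = 8: rhs = 19, matching y values: none (0 points).
  x = 9: rhs = 20, matching y values: none (0 points).
  x = 10: rhs = 6, matching y values: 11, 12 (2 points).
  x = 11: rhs = 6, matching y values: 11, 12 (2 points).
  x = 12: rhs = 3, matching y values: 7, 16 (2 points).
  x = 13: rhs = 3, matching y values: 7, 16 (2 points).
  x = 14: rhs = 12, matching y values: 9, 14 (2 points).
  x = 15: rhs = 13, matching y values: 6, 17 (2 points).
  x = 16: rhs = 12, matching y values: 9, 14 (2 points).
  x = 17: rhs = 15, matching y values: none (0 points).
  x = 18: rhs = 5, matching y values: none (0 points).
  x = 19: rhs = 11, matching y values: none (0 points).
  x = 20: rhs = 16, matching y values: 4, 19 (2 points).
  x = 21: rhs = 3, matching y values: 7, 16 (2 points).
  x = 22: rhs = 1, matching y values: 1, 22 (2 points).
Total affine count: 30.
Full point count |E(F_23)| = 30 + 1 = 31.
Hasse bound: |31 − (23+1)| = |7| = 7 ≤ 2√23 ≈ 9.5917 ✓.


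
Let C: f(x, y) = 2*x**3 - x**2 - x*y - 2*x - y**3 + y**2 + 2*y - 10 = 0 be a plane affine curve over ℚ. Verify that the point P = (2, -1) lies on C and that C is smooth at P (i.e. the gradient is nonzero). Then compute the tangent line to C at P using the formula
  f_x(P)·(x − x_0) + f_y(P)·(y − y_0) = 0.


Tangent line at P: 19*x - 5*y - 43 = 0.

Step 1: f(2, -1) = 0, so P lies on C.
Step 2: partial derivatives
  f_x(x, y) = 6*x**2 - 2*x - y - 2, f_y(x, y) = -x - 3*y**2 + 2*y + 2.
  f_x(P) = 19, f_y(P) = -5 (gradient nonzero, so P is smooth).
Step 3: tangent line at P: 19·(x − 2) + -5·(y − -1) = 0.
Expanding: 19*x - 5*y - 43 = 0.


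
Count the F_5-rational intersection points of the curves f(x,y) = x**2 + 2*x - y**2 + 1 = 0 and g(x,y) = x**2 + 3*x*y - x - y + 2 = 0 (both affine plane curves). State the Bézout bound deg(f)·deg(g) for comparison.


Common zeros: {(3, 4)}; count = 1; Bézout bound = 4.

deg(f) = 2, deg(g) = 2, so Bézout bound = 4.
Scan x ∈ F_5. For each x, list the y ∈ F_5 with f(x, y) ≡ 0 and those with g(x, y) ≡ 0 (mod 5); the common zeros in that column are the intersection.
  x = 0: f ≡ 0 at y ∈ {1, 4}; g ≡ 0 at y ∈ {2}; common: ∅.
  x = 1: f ≡ 0 at y ∈ {2, 3}; g ≡ 0 at y ∈ {4}; common: ∅.
  x = 2: f ≡ 0 at y ∈ {2, 3}; g ≡ 0 at y ∈ ∅; common: ∅.
  x = 3: f ≡ 0 at y ∈ {1, 4}; g ≡ 0 at y ∈ {4}; common: {4}.
  x = 4: f ≡ 0 at y ∈ {0}; g ≡ 0 at y ∈ {1}; common: ∅.
Collecting: common zeros = {(3, 4)}, so the count is 1.
Comparison with the Bézout bound: 1 ≤ 4 = deg(f)·deg(g), as expected for curves with no common component (the affine F_5-count falls short of the bound because intersections may lie at infinity, over extension fields, or carry multiplicity).


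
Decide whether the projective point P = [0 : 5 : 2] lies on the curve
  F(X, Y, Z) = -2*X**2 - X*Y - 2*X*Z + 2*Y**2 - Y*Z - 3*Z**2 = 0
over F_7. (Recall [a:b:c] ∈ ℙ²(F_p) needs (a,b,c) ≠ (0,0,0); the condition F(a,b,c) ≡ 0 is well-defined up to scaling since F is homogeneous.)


F(0,5,2) ≡ 0 (mod 7); P is on the curve.

Evaluate F(0, 5, 2) term-by-term (mod 7).
  -2*X**2 ↦ -2·0·1·1 = 0
  -X*Y ↦ -1·0·5·1 = 0
  -2*X*Z ↦ -2·0·1·2 = 0
  2*Y**2 ↦ 2·1·25·1 = 50
  -Y*Z ↦ -1·1·5·2 = -10
  -3*Z**2 ↦ -3·1·1·4 = -12
Sum: F(0, 5, 2) = (0) + (0) + (0) + (50) + (-10) + (-12) = 28.
Reducing mod 7: 28 ≡ 0 (mod 7).
Since F(a, b, c) ≡ 0 (mod 7), P lies on the curve.


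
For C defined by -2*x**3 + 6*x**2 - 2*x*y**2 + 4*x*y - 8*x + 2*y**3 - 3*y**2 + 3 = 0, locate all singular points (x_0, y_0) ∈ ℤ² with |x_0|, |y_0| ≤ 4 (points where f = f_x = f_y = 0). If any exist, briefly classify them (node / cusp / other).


Singular points: {(1, 1)}; classification: cusp.

Compute partial derivatives:
  f_x = -6*x**2 + 12*x - 2*y**2 + 4*y - 8.
  f_y = -4*x*y + 4*x + 6*y**2 - 6*y.
Scan x_0 ∈ {−4, ..., 4}. For each x_0, f_y(x_0, y) is a polynomial in y; find its integer roots y ∈ {−4, ..., 4}, then test f_x and f at those candidates.
  x = -4: f_y(-4, y) = 6*y**2 + 10*y - 16; vanishes at y ∈ {1}. (-4, 1): f_x = -150 ≠ 0.
  x = -3: f_y(-3, y) = 6*y**2 + 6*y - 12; vanishes at y ∈ {-2, 1}. (-3, -2): f_x = -114 ≠ 0; (-3, 1): f_x = -96 ≠ 0.
  x = -2: f_y(-2, y) = 6*y**2 + 2*y - 8; vanishes at y ∈ {1}. (-2, 1): f_x = -54 ≠ 0.
  x = -1: f_y(-1, y) = 6*y**2 - 2*y - 4; vanishes at y ∈ {1}. (-1, 1): f_x = -24 ≠ 0.
  x = 0: f_y(0, y) = 6*y**2 - 6*y; vanishes at y ∈ {0, 1}. (0, 0): f_x = -8 ≠ 0; (0, 1): f_x = -6 ≠ 0.
  x = 1: f_y(1, y) = 6*y**2 - 10*y + 4; vanishes at y ∈ {1}. (1, 1): f_x = 0, f = 0 — SINGULAR.
  x = 2: f_y(2, y) = 6*y**2 - 14*y + 8; vanishes at y ∈ {1}. (2, 1): f_x = -6 ≠ 0.
  x = 3: f_y(3, y) = 6*y**2 - 18*y + 12; vanishes at y ∈ {1, 2}. (3, 1): f_x = -24 ≠ 0; (3, 2): f_x = -26 ≠ 0.
  x = 4: f_y(4, y) = 6*y**2 - 22*y + 16; vanishes at y ∈ {1}. (4, 1): f_x = -54 ≠ 0.
Only singular point on the grid: (1, 1).
Classify: substitute x = 1 + u, y = 1 + v and expand: f = -2*u**3 - 2*u*v**2 + 2*v**3 + v**2.
No constant or linear terms (consistent with a singular point). Quadratic part: v**2. Cubic part: -2*u**3 - 2*u*v**2 + 2*v**3.
The quadratic part v**2 is a perfect square, so there is a single (double) tangent line v = 0, i.e. y = 1. Restricting the cubic part to that line (v = 0) leaves -2*u**3 ≠ 0, so f is not divisible by v and the branch is v² ≈ 2*u**3 to lowest order — this is a cusp.
Classification: cusp.


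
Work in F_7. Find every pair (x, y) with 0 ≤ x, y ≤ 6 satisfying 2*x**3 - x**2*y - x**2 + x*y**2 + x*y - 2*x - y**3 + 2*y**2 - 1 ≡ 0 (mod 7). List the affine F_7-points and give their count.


Affine F_7-points: {(0, 1), (1, 1), (2, 0), (2, 5), (2, 6), (5, 4), (6, 5)}; count = 7.

For each of the 49 pairs (x, y) ∈ F_7², evaluate f(x, y) mod 7. Record the zeros.
  x = 0: [0↦6, 1↦0, 2↦6, 3↦4, 4↦2, 5↦1, 6↦2]  zeros at y ∈ {1}
  x = 1: [0↦5, 1↦0, 2↦2, 3↦5, 4↦3, 5↦4, 6↦2]  zeros at y ∈ {1}
  x = 2: [0↦0, 1↦1, 2↦4, 3↦3, 4↦6, 5↦0, 6↦0]  zeros at y ∈ {0, 5, 6}
  x = 3: [0↦3, 1↦1, 2↦3, 3↦3, 4↦2, 5↦1, 6↦1]  zeros at y ∈ ∅
  x = 4: [0↦5, 1↦5, 2↦4, 3↦3, 4↦3, 5↦5, 6↦3]  zeros at y ∈ ∅
  x = 5: [0↦4, 1↦4, 2↦5, 3↦1, 4↦0, 5↦3, 6↦4]  zeros at y ∈ {4}
  x = 6: [0↦5, 1↦3, 2↦4, 3↦2, 4↦5, 5↦0, 6↦2]  zeros at y ∈ {5}
Collecting zeros: affine points = {(0, 1), (1, 1), (2, 0), (2, 5), (2, 6), (5, 4), (6, 5)}.
Total count |C(F_7)_aff| = 7.


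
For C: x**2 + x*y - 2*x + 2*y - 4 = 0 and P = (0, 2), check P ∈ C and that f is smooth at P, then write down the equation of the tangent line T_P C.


Tangent line at P: 2*y - 4 = 0.

Step 1: f(0, 2) = 0, so P lies on C.
Step 2: partial derivatives
  f_x(x, y) = 2*x + y - 2, f_y(x, y) = x + 2.
  f_x(P) = 0, f_y(P) = 2 (gradient nonzero, so P is smooth).
Step 3: tangent line at P: 0·(x − 0) + 2·(y − 2) = 0.
Expanding: 2*y - 4 = 0.


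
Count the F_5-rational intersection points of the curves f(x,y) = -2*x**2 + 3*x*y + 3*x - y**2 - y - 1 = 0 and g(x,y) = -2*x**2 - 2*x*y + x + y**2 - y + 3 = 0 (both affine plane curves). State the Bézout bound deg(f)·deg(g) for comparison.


Common zeros: {(1, 2)}; count = 1; Bézout bound = 4.

deg(f) = 2, deg(g) = 2, so Bézout bound = 4.
Scan x ∈ F_5. For each x, list the y ∈ F_5 with f(x, y) ≡ 0 and those with g(x, y) ≡ 0 (mod 5); the common zeros in that column are the intersection.
  x = 0: f ≡ 0 at y ∈ ∅; g ≡ 0 at y ∈ {2, 4}; common: ∅.
  x = 1: f ≡ 0 at y ∈ {0, 2}; g ≡ 0 at y ∈ {1, 2}; common: {2}.
  x = 2: f ≡ 0 at y ∈ ∅; g ≡ 0 at y ∈ ∅; common: ∅.
  x = 3: f ≡ 0 at y ∈ {0, 3}; g ≡ 0 at y ∈ ∅; common: ∅.
  x = 4: f ≡ 0 at y ∈ ∅; g ≡ 0 at y ∈ {0, 4}; common: ∅.
Collecting: common zeros = {(1, 2)}, so the count is 1.
Comparison with the Bézout bound: 1 ≤ 4 = deg(f)·deg(g), as expected for curves with no common component (the affine F_5-count falls short of the bound because intersections may lie at infinity, over extension fields, or carry multiplicity).


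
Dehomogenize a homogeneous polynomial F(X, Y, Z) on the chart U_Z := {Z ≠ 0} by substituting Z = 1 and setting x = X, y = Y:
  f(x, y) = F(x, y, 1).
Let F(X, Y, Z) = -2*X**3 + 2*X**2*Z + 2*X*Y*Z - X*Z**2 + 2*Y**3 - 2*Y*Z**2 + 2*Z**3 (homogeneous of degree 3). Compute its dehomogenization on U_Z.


f(x, y) = -2*x**3 + 2*x**2 + 2*x*y - x + 2*y**3 - 2*y + 2

On U_Z we set Z = 1. Each monomial c·X^i·Y^j·Z^k in F becomes c·x^i·y^j·1^k = c·x^i·y^j.
Substituting Z = 1: F(X, Y, 1) = -2*x**3 + 2*x**2 + 2*x*y - x + 2*y**3 - 2*y + 2.
Note: deg(f) ≤ deg(F) = 3; strict inequality happens when F is divisible by Z (lost terms).


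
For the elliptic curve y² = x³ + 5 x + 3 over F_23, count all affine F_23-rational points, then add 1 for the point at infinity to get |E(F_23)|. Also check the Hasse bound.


Affine points = {(0, 7), (0, 16), (1, 3), (1, 20), (4, 8), (4, 15), (7, 6), (7, 17), (8, 7), (8, 16), (9, 8), (9, 15), (10, 8), (10, 15), (11, 3), (11, 20), (15, 7), (15, 16), (16, 4), (16, 19), (21, 10), (21, 13)}; affine count = 22; |E(F_23)| = 23.

Discriminant check: Δ ∝ 4a³ + 27b² = 4·5³ + 27·3² = 4·125 + 27·9 ≡ 7 (mod 23). Nonzero ⇒ E is nonsingular.
For each x ∈ F_23, compute rhs = x³ + 5·x + 3 mod 23, then count y ∈ F_23 with y² ≡ rhs.
  x = 0: rhs = 3, matching y values: 7, 16 (2 points).
  x = 1: rhs = 9, matching y values: 3, 20 (2 points).
  x = 2: rhs = 21, matching y values: none (0 points).
  x = 3: rhs = 22, matching y values: none (0 points).
  x = 4: rhs = 18, matching y values: 8, 15 (2 points).
  x = 5: rhs = 15, matching y values: none (0 points).
  x = 6: rhs = 19, matching y values: none (0 points).
  x = 7: rhs = 13, matching y values: 6, 17 (2 points).
  x = 8: rhs = 3, matching y values: 7, 16 (2 points).
  x = 9: rhs = 18, matching y values: 8, 15 (2 points).
  x = 10: rhs = 18, matching y values: 8, 15 (2 points).
  x = 11: rhs = 9, matching y values: 3, 20 (2 points).
  x = 12: rhs = 20, matching y values: none (0 points).
  x = 13: rhs = 11, matching y values: none (0 points).
  x = 14: rhs = 11, matching y values: none (0 points).
  x = 15: rhs = 3, matching y values: 7, 16 (2 points).
  x = 16: rhs = 16, matching y values: 4, 19 (2 points).
  x = 17: rhs = 10, matching y values: none (0 points).
  x = 18: rhs = 14, matching y values: none (0 points).
  x = 19: rhs = 11, matching y values: none (0 points).
  x = 20: rhs = 7, matching y values: none (0 points).
  x = 21: rhs = 8, matching y values: 10, 13 (2 points).
  x = 22: rhs = 20, matching y values: none (0 points).
Total affine count: 22.
Full point count |E(F_23)| = 22 + 1 = 23.
Hasse bound: |23 − (23+1)| = |-1| = 1 ≤ 2√23 ≈ 9.5917 ✓.


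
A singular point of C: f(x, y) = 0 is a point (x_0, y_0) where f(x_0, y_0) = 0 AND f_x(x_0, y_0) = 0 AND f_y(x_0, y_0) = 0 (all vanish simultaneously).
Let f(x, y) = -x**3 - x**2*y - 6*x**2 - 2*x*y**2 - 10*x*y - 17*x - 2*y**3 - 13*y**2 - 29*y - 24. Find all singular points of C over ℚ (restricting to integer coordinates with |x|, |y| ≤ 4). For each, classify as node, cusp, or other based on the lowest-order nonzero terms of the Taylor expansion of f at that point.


Singular points: {(-1, -2)}; classification: node.

Compute partial derivatives:
  f_x = -3*x**2 - 2*x*y - 12*x - 2*y**2 - 10*y - 17.
  f_y = -x**2 - 4*x*y - 10*x - 6*y**2 - 26*y - 29.
Scan x_0 ∈ {−4, ..., 4}. For each x_0, f_y(x_0, y) is a polynomial in y; find its integer roots y ∈ {−4, ..., 4}, then test f_x and f at those candidates.
  x = -4: f_y(-4, y) = -6*y**2 - 10*y - 5; no integer root y with |y| ≤ 4.
  x = -3: f_y(-3, y) = -6*y**2 - 14*y - 8; vanishes at y ∈ {-1}. (-3, -1): f_x = -6 ≠ 0.
  x = -2: f_y(-2, y) = -6*y**2 - 18*y - 13; no integer root y with |y| ≤ 4.
  x = -1: f_y(-1, y) = -6*y**2 - 22*y - 20; vanishes at y ∈ {-2}. (-1, -2): f_x = 0, f = 0 — SINGULAR.
  x = 0: f_y(0, y) = -6*y**2 - 26*y - 29; no integer root y with |y| ≤ 4.
  x = 1: f_y(1, y) = -6*y**2 - 30*y - 40; no integer root y with |y| ≤ 4.
  x = 2: f_y(2, y) = -6*y**2 - 34*y - 53; no integer root y with |y| ≤ 4.
  x = 3: f_y(3, y) = -6*y**2 - 38*y - 68; no integer root y with |y| ≤ 4.
  x = 4: f_y(4, y) = -6*y**2 - 42*y - 85; no integer root y with |y| ≤ 4.
Only singular point on the grid: (-1, -2).
Classify: substitute x = -1 + u, y = -2 + v and expand: f = -u**3 - u**2*v - u**2 - 2*u*v**2 - 2*v**3 + v**2.
No constant or linear terms (consistent with a singular point). Quadratic part: -u**2 + v**2. Cubic part: -u**3 - u**2*v - 2*u*v**2 - 2*v**3.
The quadratic part v**2 - u**2 = (v − u)(v + u) splits into two distinct linear factors, so there are two distinct tangent lines y − -2 = ±(x − -1) — this is a node (ordinary double point).
Classification: node.


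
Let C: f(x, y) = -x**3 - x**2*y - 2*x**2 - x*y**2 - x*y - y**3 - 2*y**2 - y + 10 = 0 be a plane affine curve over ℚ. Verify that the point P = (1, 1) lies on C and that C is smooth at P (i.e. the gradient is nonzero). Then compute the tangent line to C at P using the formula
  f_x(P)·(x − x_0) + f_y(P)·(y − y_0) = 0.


Tangent line at P: -11*x - 12*y + 23 = 0.

Step 1: f(1, 1) = 0, so P lies on C.
Step 2: partial derivatives
  f_x(x, y) = -3*x**2 - 2*x*y - 4*x - y**2 - y, f_y(x, y) = -x**2 - 2*x*y - x - 3*y**2 - 4*y - 1.
  f_x(P) = -11, f_y(P) = -12 (gradient nonzero, so P is smooth).
Step 3: tangent line at P: -11·(x − 1) + -12·(y − 1) = 0.
Expanding: -11*x - 12*y + 23 = 0.


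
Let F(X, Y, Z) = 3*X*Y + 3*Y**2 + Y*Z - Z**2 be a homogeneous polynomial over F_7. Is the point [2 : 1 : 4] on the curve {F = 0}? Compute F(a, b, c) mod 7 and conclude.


F(2,1,4) ≡ 4 (mod 7); P is NOT on the curve.

Evaluate F(2, 1, 4) term-by-term (mod 7).
  3*X*Y ↦ 3·2·1·1 = 6
  3*Y**2 ↦ 3·1·1·1 = 3
  Y*Z ↦ 1·1·1·4 = 4
  -Z**2 ↦ -1·1·1·16 = -16
Sum: F(2, 1, 4) = (6) + (3) + (4) + (-16) = -3.
Reducing mod 7: -3 ≡ 4 (mod 7).
Since F(a, b, c) ≡ 4 ≠ 0 (mod 7), P does NOT lie on the curve.


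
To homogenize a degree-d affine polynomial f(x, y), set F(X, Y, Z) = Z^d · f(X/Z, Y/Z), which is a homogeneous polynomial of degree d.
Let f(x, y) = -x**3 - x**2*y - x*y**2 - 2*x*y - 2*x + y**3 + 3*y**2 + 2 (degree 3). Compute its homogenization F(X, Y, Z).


F(X, Y, Z) = -X**3 - X**2*Y - X*Y**2 - 2*X*Y*Z - 2*X*Z**2 + Y**3 + 3*Y**2*Z + 2*Z**3

deg(f) = 3.
Substitute x = X/Z, y = Y/Z into f, then multiply by Z^3.
  monomial -1·x^3·y^0 ↦ -1·X^3·Y^0·Z^0.
  monomial -1·x^2·y^1 ↦ -1·X^2·Y^1·Z^0.
  monomial -1·x^1·y^2 ↦ -1·X^1·Y^2·Z^0.
  monomial -2·x^1·y^1 ↦ -2·X^1·Y^1·Z^1.
  monomial -2·x^1·y^0 ↦ -2·X^1·Y^0·Z^2.
  monomial 1·x^0·y^3 ↦ 1·X^0·Y^3·Z^0.
  monomial 3·x^0·y^2 ↦ 3·X^0·Y^2·Z^1.
  monomial 2·x^0·y^0 ↦ 2·X^0·Y^0·Z^3.
Collecting: F(X, Y, Z) = -X**3 - X**2*Y - X*Y**2 - 2*X*Y*Z - 2*X*Z**2 + Y**3 + 3*Y**2*Z + 2*Z**3.


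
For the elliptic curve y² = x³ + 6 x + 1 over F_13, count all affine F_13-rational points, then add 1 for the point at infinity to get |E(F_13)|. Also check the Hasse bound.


Affine points = {(0, 1), (0, 12), (5, 0), (7, 3), (7, 10), (9, 2), (9, 11)}; affine count = 7; |E(F_13)| = 8.

Discriminant check: Δ ∝ 4a³ + 27b² = 4·6³ + 27·1² = 4·216 + 27·1 ≡ 7 (mod 13). Nonzero ⇒ E is nonsingular.
For each x ∈ F_13, compute rhs = x³ + 6·x + 1 mod 13, then count y ∈ F_13 with y² ≡ rhs.
  x = 0: rhs = 1, matching y values: 1, 12 (2 points).
  x = 1: rhs = 8, matching y values: none (0 points).
  x = 2: rhs = 8, matching y values: none (0 points).
  x = 3: rhs = 7, matching y values: none (0 points).
  x = 4: rhs = 11, matching y values: none (0 points).
  x = 5: rhs = 0, matching y values: 0 (1 points).
  x = 6: rhs = 6, matching y values: none (0 points).
  x = 7: rhs = 9, matching y values: 3, 10 (2 points).
  x = 8: rhs = 2, matching y values: none (0 points).
  x = 9: rhs = 4, matching y values: 2, 11 (2 points).
  x = 10: rhs = 8, matching y values: none (0 points).
  x = 11: rhs = 7, matching y values: none (0 points).
  x = 12: rhs = 7, matching y values: none (0 points).
Total affine count: 7.
Full point count |E(F_13)| = 7 + 1 = 8.
Hasse bound: |8 − (13+1)| = |-6| = 6 ≤ 2√13 ≈ 7.2111 ✓.


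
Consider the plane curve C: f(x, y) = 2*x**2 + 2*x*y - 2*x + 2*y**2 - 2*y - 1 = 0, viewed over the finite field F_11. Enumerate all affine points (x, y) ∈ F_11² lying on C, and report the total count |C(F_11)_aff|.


Affine F_11-points: {(0, 3), (0, 9), (3, 0), (3, 9), (5, 8), (5, 10), (8, 5), (8, 10), (9, 0), (9, 3), (10, 5), (10, 8)}; count = 12.

For each of the 121 pairs (x, y) ∈ F_11², evaluate f(x, y) mod 11. Record the zeros.
  x = 0: [0↦10, 1↦10, 2↦3, 3↦0, 4↦1, 5↦6, 6↦4, 7↦6, 8↦1, 9↦0, 10↦3]  zeros at y ∈ {3, 9}
  x = 1: [0↦10, 1↦1, 2↦7, 3↦6, 4↦9, 5↦5, 6↦5, 7↦9, 8↦6, 9↦7, 10↦1]  zeros at y ∈ ∅
  x = 2: [0↦3, 1↦7, 2↦4, 3↦5, 4↦10, 5↦8, 6↦10, 7↦5, 8↦4, 9↦7, 10↦3]  zeros at y ∈ ∅
  x = 3: [0↦0, 1↦6, 2↦5, 3↦8, 4↦4, 5↦4, 6↦8, 7↦5, 8↦6, 9↦0, 10↦9]  zeros at y ∈ {0, 9}
  x = 4: [0↦1, 1↦9, 2↦10, 3↦4, 4↦2, 5↦4, 6↦10, 7↦9, 8↦1, 9↦8, 10↦8]  zeros at y ∈ ∅
  x = 5: [0↦6, 1↦5, 2↦8, 3↦4, 4↦4, 5↦8, 6↦5, 7↦6, 8↦0, 9↦9, 10↦0]  zeros at y ∈ {8, 10}
  x = 6: [0↦4, 1↦5, 2↦10, 3↦8, 4↦10, 5↦5, 6↦4, 7↦7, 8↦3, 9↦3, 10↦7]  zeros at y ∈ ∅
  x = 7: [0↦6, 1↦9, 2↦5, 3↦5, 4↦9, 5↦6, 6↦7, 7↦1, 8↦10, 9↦1, 10↦7]  zeros at y ∈ ∅
  x = 8: [0↦1, 1↦6, 2↦4, 3↦6, 4↦1, 5↦0, 6↦3, 7↦10, 8↦10, 9↦3, 10↦0]  zeros at y ∈ {5, 10}
  x = 9: [0↦0, 1↦7, 2↦7, 3↦0, 4↦8, 5↦9, 6↦3, 7↦1, 8↦3, 9↦9, 10↦8]  zeros at y ∈ {0, 3}
  x = 10: [0↦3, 1↦1, 2↦3, 3↦9, 4↦8, 5↦0, 6↦7, 7↦7, 8↦0, 9↦8, 10↦9]  zeros at y ∈ {5, 8}
Collecting zeros: affine points = {(0, 3), (0, 9), (3, 0), (3, 9), (5, 8), (5, 10), (8, 5), (8, 10), (9, 0), (9, 3), (10, 5), (10, 8)}.
Total count |C(F_11)_aff| = 12.
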